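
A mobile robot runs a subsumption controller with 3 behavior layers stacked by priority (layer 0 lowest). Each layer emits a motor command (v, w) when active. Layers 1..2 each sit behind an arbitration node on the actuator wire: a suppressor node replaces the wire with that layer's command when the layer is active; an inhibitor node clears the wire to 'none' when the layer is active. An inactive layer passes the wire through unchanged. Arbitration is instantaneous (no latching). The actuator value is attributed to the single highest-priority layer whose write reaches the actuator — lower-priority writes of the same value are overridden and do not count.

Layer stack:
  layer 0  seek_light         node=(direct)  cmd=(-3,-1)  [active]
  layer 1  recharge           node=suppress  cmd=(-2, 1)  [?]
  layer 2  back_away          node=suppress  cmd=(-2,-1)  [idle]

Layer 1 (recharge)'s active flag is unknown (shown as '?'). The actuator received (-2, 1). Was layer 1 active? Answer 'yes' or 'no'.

yes

If layer 1 is active=yes:
  actuator would be (-2, 1)
If layer 1 is active=no:
  actuator would be (-3, -1)
Observed (-2, 1), so layer 1 was active.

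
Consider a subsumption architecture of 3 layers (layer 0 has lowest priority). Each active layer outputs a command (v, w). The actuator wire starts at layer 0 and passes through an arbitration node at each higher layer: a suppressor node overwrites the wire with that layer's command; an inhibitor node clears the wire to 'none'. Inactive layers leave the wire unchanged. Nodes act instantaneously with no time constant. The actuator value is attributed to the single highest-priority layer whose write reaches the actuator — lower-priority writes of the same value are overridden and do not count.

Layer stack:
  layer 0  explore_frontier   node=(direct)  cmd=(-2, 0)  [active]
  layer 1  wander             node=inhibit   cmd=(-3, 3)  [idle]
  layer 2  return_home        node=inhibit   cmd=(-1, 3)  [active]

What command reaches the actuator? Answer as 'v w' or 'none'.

none

layer 0 (explore_frontier) active — direct: (-2, 0)
layer 1 (wander) idle — unchanged: (-2, 0)
layer 2 (return_home) active — inhibits: none
→ actuator none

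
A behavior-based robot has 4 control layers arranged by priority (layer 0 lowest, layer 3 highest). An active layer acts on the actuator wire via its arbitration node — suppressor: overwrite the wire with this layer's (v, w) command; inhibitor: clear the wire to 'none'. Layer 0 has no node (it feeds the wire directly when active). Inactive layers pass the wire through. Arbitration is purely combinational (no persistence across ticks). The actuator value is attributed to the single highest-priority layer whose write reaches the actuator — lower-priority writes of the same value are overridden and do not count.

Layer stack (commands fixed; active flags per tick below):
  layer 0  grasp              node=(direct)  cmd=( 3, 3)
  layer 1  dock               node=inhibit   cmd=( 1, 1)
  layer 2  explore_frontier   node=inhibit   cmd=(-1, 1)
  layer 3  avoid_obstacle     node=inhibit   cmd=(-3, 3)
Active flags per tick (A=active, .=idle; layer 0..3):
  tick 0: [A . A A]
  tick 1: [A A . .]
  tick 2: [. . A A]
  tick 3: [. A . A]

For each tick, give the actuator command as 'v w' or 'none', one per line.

none
none
none
none

tick 0:
  layer 0 (grasp) active — direct: (3, 3)
  layer 1 (dock) idle — unchanged: (3, 3)
  layer 2 (explore_frontier) active — inhibits: none
  layer 3 (avoid_obstacle) active — inhibits: none
  → actuator none
tick 1:
  layer 0 (grasp) active — direct: (3, 3)
  layer 1 (dock) active — inhibits: none
  layer 2 (explore_frontier) idle — unchanged: none
  layer 3 (avoid_obstacle) idle — unchanged: none
  → actuator none
tick 2:
  layer 0 (grasp) idle — none
  layer 1 (dock) idle — unchanged: none
  layer 2 (explore_frontier) active — inhibits: none
  layer 3 (avoid_obstacle) active — inhibits: none
  → actuator none
tick 3:
  layer 0 (grasp) idle — none
  layer 1 (dock) active — inhibits: none
  layer 2 (explore_frontier) idle — unchanged: none
  layer 3 (avoid_obstacle) active — inhibits: none
  → actuator none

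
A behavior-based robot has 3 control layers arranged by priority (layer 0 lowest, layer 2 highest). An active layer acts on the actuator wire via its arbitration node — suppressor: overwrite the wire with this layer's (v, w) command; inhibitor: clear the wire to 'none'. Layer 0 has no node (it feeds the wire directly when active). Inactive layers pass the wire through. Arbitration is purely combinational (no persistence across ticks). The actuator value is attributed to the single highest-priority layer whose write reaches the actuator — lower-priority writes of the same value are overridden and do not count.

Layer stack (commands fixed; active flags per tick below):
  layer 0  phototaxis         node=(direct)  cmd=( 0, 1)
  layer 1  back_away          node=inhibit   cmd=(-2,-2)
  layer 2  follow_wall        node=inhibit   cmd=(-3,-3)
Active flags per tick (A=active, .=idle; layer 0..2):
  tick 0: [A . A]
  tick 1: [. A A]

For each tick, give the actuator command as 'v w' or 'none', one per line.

tick 0:
  L0 phototaxis: active, feeds wire = (0, 1)
  L1 back_away: idle → wire stays (0, 1)
  L2 follow_wall: active, inhibitor → wire = none
  actuator = none
tick 1:
  L0 phototaxis: idle → wire = none
  L1 back_away: active, inhibitor → wire = none
  L2 follow_wall: active, inhibitor → wire = none
  actuator = none

none
none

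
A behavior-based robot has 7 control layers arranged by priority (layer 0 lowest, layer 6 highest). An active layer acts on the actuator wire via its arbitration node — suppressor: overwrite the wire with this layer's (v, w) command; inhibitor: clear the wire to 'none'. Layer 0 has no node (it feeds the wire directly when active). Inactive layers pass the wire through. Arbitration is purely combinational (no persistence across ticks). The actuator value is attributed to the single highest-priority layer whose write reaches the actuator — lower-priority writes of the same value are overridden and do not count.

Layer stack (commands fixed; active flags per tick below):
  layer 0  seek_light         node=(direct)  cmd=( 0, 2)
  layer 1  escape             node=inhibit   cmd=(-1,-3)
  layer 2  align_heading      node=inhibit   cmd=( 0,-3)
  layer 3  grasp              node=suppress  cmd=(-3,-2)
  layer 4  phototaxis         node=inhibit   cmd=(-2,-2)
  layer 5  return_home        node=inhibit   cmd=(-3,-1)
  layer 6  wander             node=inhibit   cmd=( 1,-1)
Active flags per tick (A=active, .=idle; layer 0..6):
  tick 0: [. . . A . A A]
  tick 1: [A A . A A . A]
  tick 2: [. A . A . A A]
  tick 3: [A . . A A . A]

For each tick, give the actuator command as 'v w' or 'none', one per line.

none
none
none
none

tick 0:
  layer 0 (seek_light) idle — none
  layer 1 (escape) idle — unchanged: none
  layer 2 (align_heading) idle — unchanged: none
  layer 3 (grasp) active — suppresses: (-3, -2)
  layer 4 (phototaxis) idle — unchanged: (-3, -2)
  layer 5 (return_home) active — inhibits: none
  layer 6 (wander) active — inhibits: none
  → actuator none
tick 1:
  layer 0 (seek_light) active — direct: (0, 2)
  layer 1 (escape) active — inhibits: none
  layer 2 (align_heading) idle — unchanged: none
  layer 3 (grasp) active — suppresses: (-3, -2)
  layer 4 (phototaxis) active — inhibits: none
  layer 5 (return_home) idle — unchanged: none
  layer 6 (wander) active — inhibits: none
  → actuator none
tick 2:
  layer 0 (seek_light) idle — none
  layer 1 (escape) active — inhibits: none
  layer 2 (align_heading) idle — unchanged: none
  layer 3 (grasp) active — suppresses: (-3, -2)
  layer 4 (phototaxis) idle — unchanged: (-3, -2)
  layer 5 (return_home) active — inhibits: none
  layer 6 (wander) active — inhibits: none
  → actuator none
tick 3:
  layer 0 (seek_light) active — direct: (0, 2)
  layer 1 (escape) idle — unchanged: (0, 2)
  layer 2 (align_heading) idle — unchanged: (0, 2)
  layer 3 (grasp) active — suppresses: (-3, -2)
  layer 4 (phototaxis) active — inhibits: none
  layer 5 (return_home) idle — unchanged: none
  layer 6 (wander) active — inhibits: none
  → actuator none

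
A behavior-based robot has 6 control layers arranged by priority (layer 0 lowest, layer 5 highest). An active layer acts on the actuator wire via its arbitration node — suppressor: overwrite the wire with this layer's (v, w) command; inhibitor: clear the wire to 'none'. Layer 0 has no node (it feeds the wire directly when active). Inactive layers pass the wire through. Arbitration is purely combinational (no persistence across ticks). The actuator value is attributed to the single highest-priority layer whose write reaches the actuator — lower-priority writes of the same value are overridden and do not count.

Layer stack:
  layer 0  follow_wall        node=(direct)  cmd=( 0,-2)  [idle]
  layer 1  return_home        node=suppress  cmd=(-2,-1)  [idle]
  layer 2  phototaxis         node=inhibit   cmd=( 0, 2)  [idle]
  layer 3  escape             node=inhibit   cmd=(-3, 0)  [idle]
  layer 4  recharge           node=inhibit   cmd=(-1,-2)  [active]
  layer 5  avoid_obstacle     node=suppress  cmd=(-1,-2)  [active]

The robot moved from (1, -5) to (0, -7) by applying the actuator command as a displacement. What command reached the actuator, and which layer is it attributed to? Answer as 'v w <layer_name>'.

displacement = (0, -7) − (1, -5) = (-1, -2)
layer 0 (follow_wall) idle — none
layer 1 (return_home) idle — unchanged: none
layer 2 (phototaxis) idle — unchanged: none
layer 3 (escape) idle — unchanged: none
layer 4 (recharge) active — inhibits: none
layer 5 (avoid_obstacle) active — suppresses: (-1, -2)
→ actuator (-1, -2) — from layer 5 (avoid_obstacle)

-1 -2 avoid_obstacle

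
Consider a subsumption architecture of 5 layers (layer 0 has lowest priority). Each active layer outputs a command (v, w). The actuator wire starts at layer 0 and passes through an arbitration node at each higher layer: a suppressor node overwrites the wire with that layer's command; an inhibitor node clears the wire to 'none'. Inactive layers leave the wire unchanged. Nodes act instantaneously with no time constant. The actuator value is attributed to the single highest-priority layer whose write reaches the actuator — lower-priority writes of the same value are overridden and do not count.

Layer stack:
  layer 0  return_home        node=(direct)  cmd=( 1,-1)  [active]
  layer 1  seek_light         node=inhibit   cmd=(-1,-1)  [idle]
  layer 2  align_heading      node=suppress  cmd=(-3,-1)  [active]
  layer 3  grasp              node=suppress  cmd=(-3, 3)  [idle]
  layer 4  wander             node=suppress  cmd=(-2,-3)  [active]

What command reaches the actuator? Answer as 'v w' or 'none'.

-2 -3

[0] return_home on; wire := (1, -1)
[1] seek_light off; pass (1, -1)
[2] align_heading on (suppress); wire := (-3, -1)
[3] grasp off; pass (-3, -1)
[4] wander on (suppress); wire := (-2, -3)
output (-2, -3)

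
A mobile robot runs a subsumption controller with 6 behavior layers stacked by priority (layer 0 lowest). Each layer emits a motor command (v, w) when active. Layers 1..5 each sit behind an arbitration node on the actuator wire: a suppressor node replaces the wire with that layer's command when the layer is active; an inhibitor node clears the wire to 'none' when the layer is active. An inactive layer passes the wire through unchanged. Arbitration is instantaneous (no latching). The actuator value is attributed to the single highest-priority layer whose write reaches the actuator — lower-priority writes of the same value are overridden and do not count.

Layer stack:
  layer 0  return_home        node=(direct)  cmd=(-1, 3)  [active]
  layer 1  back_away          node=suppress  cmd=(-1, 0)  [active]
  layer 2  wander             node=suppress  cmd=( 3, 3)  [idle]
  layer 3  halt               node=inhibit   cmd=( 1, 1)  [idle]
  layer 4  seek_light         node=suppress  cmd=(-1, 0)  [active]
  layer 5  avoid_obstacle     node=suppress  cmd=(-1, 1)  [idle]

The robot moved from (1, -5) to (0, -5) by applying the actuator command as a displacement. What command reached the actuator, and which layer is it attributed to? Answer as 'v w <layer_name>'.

displacement = (0, -5) − (1, -5) = (-1, 0)
layer 0 (return_home) active — direct: (-1, 3)
layer 1 (back_away) active — suppresses: (-1, 0)
layer 2 (wander) idle — unchanged: (-1, 0)
layer 3 (halt) idle — unchanged: (-1, 0)
layer 4 (seek_light) active — suppresses: (-1, 0)
layer 5 (avoid_obstacle) idle — unchanged: (-1, 0)
→ actuator (-1, 0) — from layer 4 (seek_light)

-1 0 seek_light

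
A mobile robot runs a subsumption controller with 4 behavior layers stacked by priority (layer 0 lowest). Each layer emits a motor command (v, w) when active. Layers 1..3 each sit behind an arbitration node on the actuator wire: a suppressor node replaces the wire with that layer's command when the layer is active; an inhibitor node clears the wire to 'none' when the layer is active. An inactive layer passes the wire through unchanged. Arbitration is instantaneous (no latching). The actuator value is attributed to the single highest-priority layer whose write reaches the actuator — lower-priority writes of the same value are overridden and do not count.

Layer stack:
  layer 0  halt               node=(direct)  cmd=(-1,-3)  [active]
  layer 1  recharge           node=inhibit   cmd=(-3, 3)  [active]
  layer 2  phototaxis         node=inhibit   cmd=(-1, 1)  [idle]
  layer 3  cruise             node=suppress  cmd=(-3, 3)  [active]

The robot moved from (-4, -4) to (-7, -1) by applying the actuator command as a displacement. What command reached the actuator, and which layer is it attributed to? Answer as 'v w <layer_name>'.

-3 3 cruise

displacement = (-7, -1) − (-4, -4) = (-3, 3)
[0] halt on; wire := (-1, -3)
[1] recharge on (inhibit); wire := none
[2] phototaxis off; pass none
[3] cruise on (suppress); wire := (-3, 3)
output (-3, 3) — from layer 3 (cruise)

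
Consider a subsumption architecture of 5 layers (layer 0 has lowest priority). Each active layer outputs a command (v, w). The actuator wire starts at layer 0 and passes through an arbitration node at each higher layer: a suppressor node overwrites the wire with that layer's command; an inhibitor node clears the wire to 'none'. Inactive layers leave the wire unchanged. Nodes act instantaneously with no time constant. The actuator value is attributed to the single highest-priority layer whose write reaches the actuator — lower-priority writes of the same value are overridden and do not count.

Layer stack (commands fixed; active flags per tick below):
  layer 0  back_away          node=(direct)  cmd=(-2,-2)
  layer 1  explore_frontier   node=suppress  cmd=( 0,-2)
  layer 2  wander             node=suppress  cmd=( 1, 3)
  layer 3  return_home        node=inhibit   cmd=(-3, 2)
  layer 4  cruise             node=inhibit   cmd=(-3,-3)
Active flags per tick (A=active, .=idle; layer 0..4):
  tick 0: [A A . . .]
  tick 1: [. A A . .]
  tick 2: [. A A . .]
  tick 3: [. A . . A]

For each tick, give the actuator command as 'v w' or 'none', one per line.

tick 0:
  L0 back_away: active, feeds wire = (-2, -2)
  L1 explore_frontier: active, suppressor → wire = (0, -2)
  L2 wander: idle → wire stays (0, -2)
  L3 return_home: idle → wire stays (0, -2)
  L4 cruise: idle → wire stays (0, -2)
  actuator = (0, -2)
tick 1:
  L0 back_away: idle → wire = none
  L1 explore_frontier: active, suppressor → wire = (0, -2)
  L2 wander: active, suppressor → wire = (1, 3)
  L3 return_home: idle → wire stays (1, 3)
  L4 cruise: idle → wire stays (1, 3)
  actuator = (1, 3)
tick 2:
  L0 back_away: idle → wire = none
  L1 explore_frontier: active, suppressor → wire = (0, -2)
  L2 wander: active, suppressor → wire = (1, 3)
  L3 return_home: idle → wire stays (1, 3)
  L4 cruise: idle → wire stays (1, 3)
  actuator = (1, 3)
tick 3:
  L0 back_away: idle → wire = none
  L1 explore_frontier: active, suppressor → wire = (0, -2)
  L2 wander: idle → wire stays (0, -2)
  L3 return_home: idle → wire stays (0, -2)
  L4 cruise: active, inhibitor → wire = none
  actuator = none

0 -2
1 3
1 3
none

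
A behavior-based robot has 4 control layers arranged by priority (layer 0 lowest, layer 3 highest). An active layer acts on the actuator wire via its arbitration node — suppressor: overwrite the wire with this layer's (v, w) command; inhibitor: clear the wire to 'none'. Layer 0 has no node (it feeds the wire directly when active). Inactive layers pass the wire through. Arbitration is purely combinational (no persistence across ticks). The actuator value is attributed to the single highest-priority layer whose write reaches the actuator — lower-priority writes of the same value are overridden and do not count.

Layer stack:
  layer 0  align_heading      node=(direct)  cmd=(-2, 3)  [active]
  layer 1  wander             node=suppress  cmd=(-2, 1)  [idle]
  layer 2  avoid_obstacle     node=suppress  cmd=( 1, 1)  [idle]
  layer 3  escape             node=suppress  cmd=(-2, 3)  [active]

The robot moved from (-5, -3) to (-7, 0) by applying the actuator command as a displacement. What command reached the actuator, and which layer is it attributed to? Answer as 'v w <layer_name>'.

-2 3 escape

displacement = (-7, 0) − (-5, -3) = (-2, 3)
layer 0 (align_heading) active — direct: (-2, 3)
layer 1 (wander) idle — unchanged: (-2, 3)
layer 2 (avoid_obstacle) idle — unchanged: (-2, 3)
layer 3 (escape) active — suppresses: (-2, 3)
→ actuator (-2, 3) — from layer 3 (escape)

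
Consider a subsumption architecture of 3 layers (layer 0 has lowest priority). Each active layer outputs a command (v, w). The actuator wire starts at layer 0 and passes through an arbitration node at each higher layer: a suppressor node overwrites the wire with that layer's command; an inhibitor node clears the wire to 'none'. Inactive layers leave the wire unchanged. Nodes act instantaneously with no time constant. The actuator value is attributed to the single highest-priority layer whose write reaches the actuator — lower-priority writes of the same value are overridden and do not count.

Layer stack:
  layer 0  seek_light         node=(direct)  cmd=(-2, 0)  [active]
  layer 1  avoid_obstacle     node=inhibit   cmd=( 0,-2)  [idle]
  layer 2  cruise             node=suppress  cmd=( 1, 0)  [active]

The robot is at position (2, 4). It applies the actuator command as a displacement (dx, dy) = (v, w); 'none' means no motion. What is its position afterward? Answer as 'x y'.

layer 0 (seek_light) active — direct: (-2, 0)
layer 1 (avoid_obstacle) idle — unchanged: (-2, 0)
layer 2 (cruise) active — suppresses: (1, 0)
→ actuator (1, 0)
position: (2, 4) + (1, 0) = (3, 4)

3 4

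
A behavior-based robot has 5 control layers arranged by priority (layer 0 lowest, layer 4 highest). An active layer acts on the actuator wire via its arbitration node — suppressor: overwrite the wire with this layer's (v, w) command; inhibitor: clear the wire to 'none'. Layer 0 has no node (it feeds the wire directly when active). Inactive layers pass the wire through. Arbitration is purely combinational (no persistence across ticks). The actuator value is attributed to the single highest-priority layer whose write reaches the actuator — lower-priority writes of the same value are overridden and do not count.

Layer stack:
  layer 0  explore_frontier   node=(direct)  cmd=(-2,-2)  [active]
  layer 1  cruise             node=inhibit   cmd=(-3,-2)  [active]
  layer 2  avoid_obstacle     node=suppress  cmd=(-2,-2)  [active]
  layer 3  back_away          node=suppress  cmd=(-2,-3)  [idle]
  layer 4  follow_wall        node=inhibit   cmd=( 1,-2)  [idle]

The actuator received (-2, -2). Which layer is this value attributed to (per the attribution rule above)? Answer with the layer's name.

L0 explore_frontier: active, feeds wire = (-2, -2)
L1 cruise: active, inhibitor → wire = none
L2 avoid_obstacle: active, suppressor → wire = (-2, -2)
L3 back_away: idle → wire stays (-2, -2)
L4 follow_wall: idle → wire stays (-2, -2)
actuator = (-2, -2)
last writer: layer 2 = avoid_obstacle

avoid_obstacle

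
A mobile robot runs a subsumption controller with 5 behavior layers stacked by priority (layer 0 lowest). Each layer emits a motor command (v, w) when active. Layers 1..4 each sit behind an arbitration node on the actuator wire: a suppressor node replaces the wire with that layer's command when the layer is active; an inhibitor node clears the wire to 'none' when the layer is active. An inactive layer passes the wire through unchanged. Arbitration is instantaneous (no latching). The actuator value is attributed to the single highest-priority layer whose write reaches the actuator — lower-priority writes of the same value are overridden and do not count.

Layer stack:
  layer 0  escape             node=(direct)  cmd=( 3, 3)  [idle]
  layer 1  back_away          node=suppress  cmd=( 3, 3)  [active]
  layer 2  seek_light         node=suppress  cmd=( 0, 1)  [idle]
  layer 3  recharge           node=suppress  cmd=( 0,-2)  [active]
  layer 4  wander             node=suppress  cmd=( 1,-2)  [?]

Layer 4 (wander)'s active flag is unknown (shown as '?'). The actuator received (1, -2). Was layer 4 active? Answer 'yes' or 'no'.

If layer 4 is active=yes:
  actuator would be (1, -2)
If layer 4 is active=no:
  actuator would be (0, -2)
Observed (1, -2), so layer 4 was active.

yes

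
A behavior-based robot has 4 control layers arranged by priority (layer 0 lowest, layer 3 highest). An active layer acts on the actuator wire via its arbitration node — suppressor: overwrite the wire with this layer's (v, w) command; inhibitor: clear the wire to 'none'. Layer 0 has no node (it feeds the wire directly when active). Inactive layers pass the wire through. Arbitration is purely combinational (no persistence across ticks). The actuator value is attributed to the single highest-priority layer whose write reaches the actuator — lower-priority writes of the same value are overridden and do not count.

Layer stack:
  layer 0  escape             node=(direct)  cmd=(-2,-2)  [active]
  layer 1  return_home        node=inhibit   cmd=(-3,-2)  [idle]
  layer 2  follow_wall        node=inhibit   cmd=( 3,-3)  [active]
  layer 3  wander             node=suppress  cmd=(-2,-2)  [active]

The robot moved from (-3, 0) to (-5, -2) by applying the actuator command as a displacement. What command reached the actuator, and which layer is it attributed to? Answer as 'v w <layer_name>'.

displacement = (-5, -2) − (-3, 0) = (-2, -2)
layer 0 (escape) active — direct: (-2, -2)
layer 1 (return_home) idle — unchanged: (-2, -2)
layer 2 (follow_wall) active — inhibits: none
layer 3 (wander) active — suppresses: (-2, -2)
→ actuator (-2, -2) — from layer 3 (wander)

-2 -2 wander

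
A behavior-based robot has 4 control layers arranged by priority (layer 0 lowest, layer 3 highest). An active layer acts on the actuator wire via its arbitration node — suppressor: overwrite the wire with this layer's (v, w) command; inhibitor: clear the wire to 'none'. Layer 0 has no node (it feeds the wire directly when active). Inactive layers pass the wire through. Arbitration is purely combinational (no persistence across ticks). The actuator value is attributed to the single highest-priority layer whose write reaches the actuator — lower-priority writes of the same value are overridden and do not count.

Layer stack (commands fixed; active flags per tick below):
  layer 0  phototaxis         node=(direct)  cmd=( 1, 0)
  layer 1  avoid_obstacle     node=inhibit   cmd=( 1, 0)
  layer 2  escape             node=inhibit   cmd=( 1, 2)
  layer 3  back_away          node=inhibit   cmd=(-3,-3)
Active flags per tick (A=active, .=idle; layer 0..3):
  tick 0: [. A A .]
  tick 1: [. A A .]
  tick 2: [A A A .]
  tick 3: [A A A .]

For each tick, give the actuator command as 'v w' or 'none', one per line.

tick 0:
  layer 0 (phototaxis) idle — none
  layer 1 (avoid_obstacle) active — inhibits: none
  layer 2 (escape) active — inhibits: none
  layer 3 (back_away) idle — unchanged: none
  → actuator none
tick 1:
  layer 0 (phototaxis) idle — none
  layer 1 (avoid_obstacle) active — inhibits: none
  layer 2 (escape) active — inhibits: none
  layer 3 (back_away) idle — unchanged: none
  → actuator none
tick 2:
  layer 0 (phototaxis) active — direct: (1, 0)
  layer 1 (avoid_obstacle) active — inhibits: none
  layer 2 (escape) active — inhibits: none
  layer 3 (back_away) idle — unchanged: none
  → actuator none
tick 3:
  layer 0 (phototaxis) active — direct: (1, 0)
  layer 1 (avoid_obstacle) active — inhibits: none
  layer 2 (escape) active — inhibits: none
  layer 3 (back_away) idle — unchanged: none
  → actuator none

none
none
none
none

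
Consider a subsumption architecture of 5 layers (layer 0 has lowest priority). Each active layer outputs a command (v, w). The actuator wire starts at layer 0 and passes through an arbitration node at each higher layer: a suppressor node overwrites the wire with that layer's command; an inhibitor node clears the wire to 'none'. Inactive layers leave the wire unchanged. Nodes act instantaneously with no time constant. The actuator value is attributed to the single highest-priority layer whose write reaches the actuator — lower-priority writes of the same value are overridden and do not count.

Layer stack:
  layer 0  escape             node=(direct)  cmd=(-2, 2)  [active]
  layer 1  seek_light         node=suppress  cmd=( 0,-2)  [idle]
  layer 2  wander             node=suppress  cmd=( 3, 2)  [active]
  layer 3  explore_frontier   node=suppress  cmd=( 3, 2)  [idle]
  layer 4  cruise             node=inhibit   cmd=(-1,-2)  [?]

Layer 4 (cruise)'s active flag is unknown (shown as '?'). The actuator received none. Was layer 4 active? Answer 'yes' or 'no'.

If layer 4 is active=yes:
  actuator would be none
If layer 4 is active=no:
  actuator would be (3, 2)
Observed none, so layer 4 was active.

yes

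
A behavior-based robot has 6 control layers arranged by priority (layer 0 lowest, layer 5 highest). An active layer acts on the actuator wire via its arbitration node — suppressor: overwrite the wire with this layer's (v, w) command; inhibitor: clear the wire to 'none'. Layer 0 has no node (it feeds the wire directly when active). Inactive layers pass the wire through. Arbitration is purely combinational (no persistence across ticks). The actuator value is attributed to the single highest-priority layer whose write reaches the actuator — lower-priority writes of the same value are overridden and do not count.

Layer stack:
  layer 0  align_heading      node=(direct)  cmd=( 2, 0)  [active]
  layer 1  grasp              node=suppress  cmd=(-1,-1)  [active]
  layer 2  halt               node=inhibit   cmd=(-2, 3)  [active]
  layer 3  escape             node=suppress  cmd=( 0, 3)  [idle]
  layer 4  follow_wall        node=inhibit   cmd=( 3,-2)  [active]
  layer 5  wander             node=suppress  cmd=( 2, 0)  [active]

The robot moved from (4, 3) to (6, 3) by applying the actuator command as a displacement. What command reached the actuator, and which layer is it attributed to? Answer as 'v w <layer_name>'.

2 0 wander

displacement = (6, 3) − (4, 3) = (2, 0)
L0 align_heading: active, feeds wire = (2, 0)
L1 grasp: active, suppressor → wire = (-1, -1)
L2 halt: active, inhibitor → wire = none
L3 escape: idle → wire stays none
L4 follow_wall: active, inhibitor → wire = none
L5 wander: active, suppressor → wire = (2, 0)
actuator = (2, 0) — from layer 5 (wander)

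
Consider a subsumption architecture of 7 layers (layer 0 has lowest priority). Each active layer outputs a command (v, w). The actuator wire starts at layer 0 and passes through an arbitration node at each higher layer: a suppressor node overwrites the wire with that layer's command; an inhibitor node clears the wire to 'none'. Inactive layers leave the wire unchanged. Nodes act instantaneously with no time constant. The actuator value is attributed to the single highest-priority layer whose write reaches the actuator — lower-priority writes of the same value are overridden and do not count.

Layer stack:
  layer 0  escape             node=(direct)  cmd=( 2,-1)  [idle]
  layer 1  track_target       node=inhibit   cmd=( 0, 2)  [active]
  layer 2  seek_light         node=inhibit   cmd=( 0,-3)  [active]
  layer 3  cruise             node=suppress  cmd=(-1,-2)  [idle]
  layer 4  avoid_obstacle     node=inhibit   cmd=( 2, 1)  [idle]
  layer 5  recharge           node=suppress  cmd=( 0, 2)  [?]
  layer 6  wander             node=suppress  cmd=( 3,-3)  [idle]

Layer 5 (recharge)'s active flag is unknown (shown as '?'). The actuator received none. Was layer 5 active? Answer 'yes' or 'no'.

no

If layer 5 is active=yes:
  actuator would be (0, 2)
If layer 5 is active=no:
  actuator would be none
Observed none, so layer 5 was idle.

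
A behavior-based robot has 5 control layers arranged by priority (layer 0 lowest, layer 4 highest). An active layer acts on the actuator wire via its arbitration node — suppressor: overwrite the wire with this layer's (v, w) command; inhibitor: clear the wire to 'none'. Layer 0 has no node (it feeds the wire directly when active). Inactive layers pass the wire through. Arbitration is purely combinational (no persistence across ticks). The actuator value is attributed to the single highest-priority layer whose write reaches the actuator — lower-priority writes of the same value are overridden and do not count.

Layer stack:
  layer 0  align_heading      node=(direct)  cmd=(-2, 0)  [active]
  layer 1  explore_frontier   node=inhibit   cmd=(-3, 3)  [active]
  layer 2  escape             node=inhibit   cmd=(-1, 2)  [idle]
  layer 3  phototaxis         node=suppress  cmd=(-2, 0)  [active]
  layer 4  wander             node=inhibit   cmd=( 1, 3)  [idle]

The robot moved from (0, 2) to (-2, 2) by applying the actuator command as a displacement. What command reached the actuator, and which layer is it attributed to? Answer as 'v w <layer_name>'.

displacement = (-2, 2) − (0, 2) = (-2, 0)
layer 0 (align_heading) active — direct: (-2, 0)
layer 1 (explore_frontier) active — inhibits: none
layer 2 (escape) idle — unchanged: none
layer 3 (phototaxis) active — suppresses: (-2, 0)
layer 4 (wander) idle — unchanged: (-2, 0)
→ actuator (-2, 0) — from layer 3 (phototaxis)

-2 0 phototaxis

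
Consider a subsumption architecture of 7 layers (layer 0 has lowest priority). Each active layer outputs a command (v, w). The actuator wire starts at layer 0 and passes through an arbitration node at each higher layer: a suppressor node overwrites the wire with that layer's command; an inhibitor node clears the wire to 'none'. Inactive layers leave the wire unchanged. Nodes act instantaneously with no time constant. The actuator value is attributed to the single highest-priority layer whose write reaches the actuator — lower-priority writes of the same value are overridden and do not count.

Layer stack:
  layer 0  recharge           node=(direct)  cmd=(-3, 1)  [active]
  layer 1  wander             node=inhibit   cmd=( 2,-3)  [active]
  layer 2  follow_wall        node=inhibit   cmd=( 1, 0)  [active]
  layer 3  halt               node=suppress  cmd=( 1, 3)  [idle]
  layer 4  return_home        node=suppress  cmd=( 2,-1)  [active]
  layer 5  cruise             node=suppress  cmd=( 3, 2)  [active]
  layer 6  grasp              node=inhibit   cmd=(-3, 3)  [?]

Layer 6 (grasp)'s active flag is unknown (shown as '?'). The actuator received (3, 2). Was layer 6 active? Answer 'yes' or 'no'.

no

If layer 6 is active=yes:
  actuator would be none
If layer 6 is active=no:
  actuator would be (3, 2)
Observed (3, 2), so layer 6 was idle.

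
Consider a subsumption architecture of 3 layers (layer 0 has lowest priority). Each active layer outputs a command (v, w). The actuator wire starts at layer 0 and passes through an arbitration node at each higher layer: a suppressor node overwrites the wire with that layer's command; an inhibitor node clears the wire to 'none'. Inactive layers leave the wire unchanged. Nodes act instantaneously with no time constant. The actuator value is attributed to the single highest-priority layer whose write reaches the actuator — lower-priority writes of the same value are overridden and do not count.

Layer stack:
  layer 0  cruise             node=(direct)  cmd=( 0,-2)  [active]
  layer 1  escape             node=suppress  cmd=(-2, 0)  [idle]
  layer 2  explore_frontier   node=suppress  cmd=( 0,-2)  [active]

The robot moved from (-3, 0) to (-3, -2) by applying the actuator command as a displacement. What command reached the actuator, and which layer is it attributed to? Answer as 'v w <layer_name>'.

0 -2 explore_frontier

displacement = (-3, -2) − (-3, 0) = (0, -2)
[0] cruise on; wire := (0, -2)
[1] escape off; pass (0, -2)
[2] explore_frontier on (suppress); wire := (0, -2)
output (0, -2) — from layer 2 (explore_frontier)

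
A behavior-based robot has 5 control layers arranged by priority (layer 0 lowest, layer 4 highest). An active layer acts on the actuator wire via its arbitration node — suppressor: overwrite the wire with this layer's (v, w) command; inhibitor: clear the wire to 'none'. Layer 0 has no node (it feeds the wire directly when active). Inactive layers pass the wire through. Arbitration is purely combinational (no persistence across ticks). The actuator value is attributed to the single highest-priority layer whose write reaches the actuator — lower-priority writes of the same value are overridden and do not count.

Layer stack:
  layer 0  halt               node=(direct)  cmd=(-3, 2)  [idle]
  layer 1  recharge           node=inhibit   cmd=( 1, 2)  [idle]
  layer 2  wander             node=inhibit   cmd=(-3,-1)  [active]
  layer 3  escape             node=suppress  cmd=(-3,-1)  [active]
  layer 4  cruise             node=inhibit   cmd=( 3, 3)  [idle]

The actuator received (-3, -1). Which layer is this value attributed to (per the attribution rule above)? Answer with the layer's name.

L0 halt: idle → wire = none
L1 recharge: idle → wire stays none
L2 wander: active, inhibitor → wire = none
L3 escape: active, suppressor → wire = (-3, -1)
L4 cruise: idle → wire stays (-3, -1)
actuator = (-3, -1)
last writer: layer 3 = escape

escape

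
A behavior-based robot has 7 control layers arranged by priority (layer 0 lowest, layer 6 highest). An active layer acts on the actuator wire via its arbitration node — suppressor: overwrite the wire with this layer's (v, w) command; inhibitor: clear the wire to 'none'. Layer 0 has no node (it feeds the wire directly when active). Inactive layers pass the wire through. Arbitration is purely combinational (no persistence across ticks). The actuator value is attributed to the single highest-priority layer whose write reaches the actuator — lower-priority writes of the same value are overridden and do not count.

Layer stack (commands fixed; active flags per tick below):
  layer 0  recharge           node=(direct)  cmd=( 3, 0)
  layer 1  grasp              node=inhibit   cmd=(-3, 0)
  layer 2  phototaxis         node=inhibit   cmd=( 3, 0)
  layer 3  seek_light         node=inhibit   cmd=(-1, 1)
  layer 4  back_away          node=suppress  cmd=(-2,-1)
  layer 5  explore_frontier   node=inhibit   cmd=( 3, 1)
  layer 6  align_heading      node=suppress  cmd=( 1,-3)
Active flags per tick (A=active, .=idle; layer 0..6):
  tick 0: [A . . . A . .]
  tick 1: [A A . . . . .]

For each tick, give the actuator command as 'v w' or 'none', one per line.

tick 0:
  [0] recharge on; wire := (3, 0)
  [1] grasp off; pass (3, 0)
  [2] phototaxis off; pass (3, 0)
  [3] seek_light off; pass (3, 0)
  [4] back_away on (suppress); wire := (-2, -1)
  [5] explore_frontier off; pass (-2, -1)
  [6] align_heading off; pass (-2, -1)
  output (-2, -1)
tick 1:
  [0] recharge on; wire := (3, 0)
  [1] grasp on (inhibit); wire := none
  [2] phototaxis off; pass none
  [3] seek_light off; pass none
  [4] back_away off; pass none
  [5] explore_frontier off; pass none
  [6] align_heading off; pass none
  output none

-2 -1
none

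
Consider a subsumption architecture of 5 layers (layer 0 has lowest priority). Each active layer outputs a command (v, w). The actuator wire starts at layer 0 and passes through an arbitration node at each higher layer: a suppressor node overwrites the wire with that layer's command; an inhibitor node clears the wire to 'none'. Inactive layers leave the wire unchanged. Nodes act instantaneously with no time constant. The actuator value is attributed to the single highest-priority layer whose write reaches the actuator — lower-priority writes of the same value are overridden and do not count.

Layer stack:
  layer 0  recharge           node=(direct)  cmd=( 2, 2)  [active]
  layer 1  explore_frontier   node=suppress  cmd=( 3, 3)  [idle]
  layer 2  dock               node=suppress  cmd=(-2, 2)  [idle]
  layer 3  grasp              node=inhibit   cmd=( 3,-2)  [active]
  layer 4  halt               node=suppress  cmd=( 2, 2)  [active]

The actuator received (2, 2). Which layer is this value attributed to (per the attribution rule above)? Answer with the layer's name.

layer 0 (recharge) active — direct: (2, 2)
layer 1 (explore_frontier) idle — unchanged: (2, 2)
layer 2 (dock) idle — unchanged: (2, 2)
layer 3 (grasp) active — inhibits: none
layer 4 (halt) active — suppresses: (2, 2)
→ actuator (2, 2)
last writer: layer 4 = halt

halt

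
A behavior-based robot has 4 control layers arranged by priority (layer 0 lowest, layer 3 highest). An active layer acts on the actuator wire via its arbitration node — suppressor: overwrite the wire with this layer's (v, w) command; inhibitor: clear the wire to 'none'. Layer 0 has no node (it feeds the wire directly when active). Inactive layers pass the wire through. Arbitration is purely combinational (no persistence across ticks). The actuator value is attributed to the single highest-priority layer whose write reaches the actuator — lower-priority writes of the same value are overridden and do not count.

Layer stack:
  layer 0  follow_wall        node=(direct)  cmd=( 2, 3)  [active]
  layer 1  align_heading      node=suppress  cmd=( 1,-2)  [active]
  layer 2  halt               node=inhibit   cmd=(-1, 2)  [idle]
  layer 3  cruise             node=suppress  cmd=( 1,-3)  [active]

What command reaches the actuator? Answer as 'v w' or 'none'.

[0] follow_wall on; wire := (2, 3)
[1] align_heading on (suppress); wire := (1, -2)
[2] halt off; pass (1, -2)
[3] cruise on (suppress); wire := (1, -3)
output (1, -3)

1 -3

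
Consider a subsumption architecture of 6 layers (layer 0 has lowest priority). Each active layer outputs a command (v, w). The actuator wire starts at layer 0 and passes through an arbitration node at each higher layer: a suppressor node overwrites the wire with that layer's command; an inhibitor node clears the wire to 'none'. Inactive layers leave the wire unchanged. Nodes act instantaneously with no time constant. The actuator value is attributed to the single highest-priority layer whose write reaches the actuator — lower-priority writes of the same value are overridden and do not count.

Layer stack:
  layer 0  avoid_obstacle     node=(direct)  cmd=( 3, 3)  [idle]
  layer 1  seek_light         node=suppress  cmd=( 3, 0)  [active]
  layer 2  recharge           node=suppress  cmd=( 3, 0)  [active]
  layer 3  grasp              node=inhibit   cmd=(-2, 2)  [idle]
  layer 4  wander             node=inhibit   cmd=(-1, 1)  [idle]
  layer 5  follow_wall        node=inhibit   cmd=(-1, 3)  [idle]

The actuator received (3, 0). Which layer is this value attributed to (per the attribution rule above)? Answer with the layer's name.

recharge

[0] avoid_obstacle off; wire := none
[1] seek_light on (suppress); wire := (3, 0)
[2] recharge on (suppress); wire := (3, 0)
[3] grasp off; pass (3, 0)
[4] wander off; pass (3, 0)
[5] follow_wall off; pass (3, 0)
output (3, 0)
last writer: layer 2 = recharge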